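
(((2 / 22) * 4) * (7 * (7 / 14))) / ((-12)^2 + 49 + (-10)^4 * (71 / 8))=14 / 978373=0.00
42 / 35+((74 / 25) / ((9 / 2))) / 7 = 2038 / 1575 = 1.29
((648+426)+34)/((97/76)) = 84208/97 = 868.12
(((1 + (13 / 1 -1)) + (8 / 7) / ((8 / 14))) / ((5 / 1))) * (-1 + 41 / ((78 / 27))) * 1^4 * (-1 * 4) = -2058 / 13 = -158.31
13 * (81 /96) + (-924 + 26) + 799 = -2817 /32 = -88.03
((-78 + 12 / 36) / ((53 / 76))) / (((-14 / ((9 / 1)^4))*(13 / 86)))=1665278028 / 4823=345278.46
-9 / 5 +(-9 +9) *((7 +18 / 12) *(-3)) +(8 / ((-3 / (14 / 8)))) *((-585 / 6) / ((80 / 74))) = 16763 / 40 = 419.08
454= 454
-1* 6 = -6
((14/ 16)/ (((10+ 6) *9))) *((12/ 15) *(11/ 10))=0.01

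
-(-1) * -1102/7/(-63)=1102/441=2.50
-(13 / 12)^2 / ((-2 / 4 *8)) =0.29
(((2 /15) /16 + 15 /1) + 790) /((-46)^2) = 96601 /253920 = 0.38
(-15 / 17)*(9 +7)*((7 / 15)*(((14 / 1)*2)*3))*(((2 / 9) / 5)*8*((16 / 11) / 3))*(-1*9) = 802816 / 935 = 858.63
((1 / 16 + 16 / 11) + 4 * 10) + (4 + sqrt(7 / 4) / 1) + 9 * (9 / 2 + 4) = sqrt(7) / 2 + 21475 / 176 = 123.34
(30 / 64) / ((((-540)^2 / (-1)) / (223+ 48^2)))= -2527 / 622080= -0.00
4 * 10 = 40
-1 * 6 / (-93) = 2 / 31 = 0.06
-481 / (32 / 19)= -9139 / 32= -285.59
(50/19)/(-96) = -25/912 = -0.03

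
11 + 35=46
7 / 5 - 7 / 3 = -0.93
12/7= 1.71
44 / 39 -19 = -697 / 39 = -17.87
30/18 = 5/3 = 1.67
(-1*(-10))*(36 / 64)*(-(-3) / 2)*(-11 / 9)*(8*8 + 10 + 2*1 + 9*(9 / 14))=-188925 / 224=-843.42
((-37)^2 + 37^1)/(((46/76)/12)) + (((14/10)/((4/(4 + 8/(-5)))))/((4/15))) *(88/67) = 214812438/7705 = 27879.62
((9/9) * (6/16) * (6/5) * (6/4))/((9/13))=39/40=0.98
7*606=4242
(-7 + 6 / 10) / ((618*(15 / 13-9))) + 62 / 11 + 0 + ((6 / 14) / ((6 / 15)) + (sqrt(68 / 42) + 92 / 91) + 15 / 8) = sqrt(714) / 21 + 6054416297 / 630990360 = 10.87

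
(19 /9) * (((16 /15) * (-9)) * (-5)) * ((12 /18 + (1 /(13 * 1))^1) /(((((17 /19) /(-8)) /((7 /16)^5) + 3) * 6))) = -1407619864 /445848975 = -3.16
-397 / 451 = -0.88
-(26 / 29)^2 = -676 / 841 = -0.80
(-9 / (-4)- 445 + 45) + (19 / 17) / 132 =-223133 / 561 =-397.74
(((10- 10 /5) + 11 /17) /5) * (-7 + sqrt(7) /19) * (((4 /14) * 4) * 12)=-14112 /85 + 2016 * sqrt(7) /1615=-162.72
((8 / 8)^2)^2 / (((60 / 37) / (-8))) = -74 / 15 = -4.93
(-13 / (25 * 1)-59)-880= -23488 / 25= -939.52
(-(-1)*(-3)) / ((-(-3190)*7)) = -3 / 22330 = -0.00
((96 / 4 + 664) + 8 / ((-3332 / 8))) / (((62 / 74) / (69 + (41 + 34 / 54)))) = 63337112672 / 697221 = 90842.23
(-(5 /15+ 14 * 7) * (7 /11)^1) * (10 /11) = -20650 /363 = -56.89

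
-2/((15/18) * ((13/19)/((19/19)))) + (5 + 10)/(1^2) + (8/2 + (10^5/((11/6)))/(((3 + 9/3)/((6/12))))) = 3261077/715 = 4560.95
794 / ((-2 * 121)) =-397 / 121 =-3.28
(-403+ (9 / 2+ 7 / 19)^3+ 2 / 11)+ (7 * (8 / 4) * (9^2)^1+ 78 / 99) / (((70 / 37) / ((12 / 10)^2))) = 304372245257 / 528143000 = 576.31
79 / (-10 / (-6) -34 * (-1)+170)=237 / 617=0.38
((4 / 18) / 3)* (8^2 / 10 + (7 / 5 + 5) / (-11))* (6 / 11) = 256 / 1089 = 0.24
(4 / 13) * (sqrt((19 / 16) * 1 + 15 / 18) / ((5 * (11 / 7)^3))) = 343 * sqrt(291) / 259545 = 0.02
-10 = -10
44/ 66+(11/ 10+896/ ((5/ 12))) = 12913/ 6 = 2152.17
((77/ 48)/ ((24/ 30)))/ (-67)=-385/ 12864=-0.03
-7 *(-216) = 1512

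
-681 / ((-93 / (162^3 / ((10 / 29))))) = 13993904412 / 155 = 90283254.27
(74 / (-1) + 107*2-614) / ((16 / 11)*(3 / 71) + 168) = -61699 / 21876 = -2.82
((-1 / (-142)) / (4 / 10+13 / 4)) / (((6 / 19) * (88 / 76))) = 1805 / 342078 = 0.01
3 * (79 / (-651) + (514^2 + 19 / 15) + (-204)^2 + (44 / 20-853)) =992652434 / 1085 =914887.04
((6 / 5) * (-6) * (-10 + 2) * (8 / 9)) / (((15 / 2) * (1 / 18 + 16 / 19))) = 58368 / 7675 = 7.60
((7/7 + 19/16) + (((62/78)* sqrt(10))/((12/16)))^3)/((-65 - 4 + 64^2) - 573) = 35/55264 + 9533120* sqrt(10)/2765985651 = 0.01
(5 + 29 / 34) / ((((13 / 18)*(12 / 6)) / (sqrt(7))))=1791*sqrt(7) / 442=10.72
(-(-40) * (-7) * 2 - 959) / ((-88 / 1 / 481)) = 730639 / 88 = 8302.72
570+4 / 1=574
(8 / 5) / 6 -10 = -9.73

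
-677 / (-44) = 677 / 44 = 15.39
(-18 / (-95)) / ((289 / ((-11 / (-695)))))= 198 / 19081225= 0.00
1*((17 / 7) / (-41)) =-17 / 287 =-0.06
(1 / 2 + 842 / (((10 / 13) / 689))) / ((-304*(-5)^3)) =7541799 / 380000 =19.85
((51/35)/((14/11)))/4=561/1960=0.29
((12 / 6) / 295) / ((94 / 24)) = 24 / 13865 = 0.00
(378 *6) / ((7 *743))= 324 / 743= 0.44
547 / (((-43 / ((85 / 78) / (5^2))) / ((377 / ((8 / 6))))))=-269671 / 1720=-156.79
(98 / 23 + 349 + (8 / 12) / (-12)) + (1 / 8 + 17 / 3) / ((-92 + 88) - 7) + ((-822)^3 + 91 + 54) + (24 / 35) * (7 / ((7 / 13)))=-354108309851393 / 637560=-555411741.41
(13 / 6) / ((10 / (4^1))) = 13 / 15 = 0.87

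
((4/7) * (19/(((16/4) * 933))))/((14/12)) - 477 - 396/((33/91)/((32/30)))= -125096761/76195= -1641.80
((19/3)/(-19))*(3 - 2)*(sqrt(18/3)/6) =-sqrt(6)/18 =-0.14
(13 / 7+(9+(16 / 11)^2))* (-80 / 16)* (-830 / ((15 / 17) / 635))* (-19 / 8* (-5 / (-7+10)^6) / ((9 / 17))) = 19874761669625 / 16671501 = 1192139.91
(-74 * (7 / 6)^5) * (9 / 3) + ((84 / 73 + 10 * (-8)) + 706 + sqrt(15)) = sqrt(15) + 13937765 / 94608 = 151.19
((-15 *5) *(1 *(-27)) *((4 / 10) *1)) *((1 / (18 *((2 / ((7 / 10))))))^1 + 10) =32463 / 4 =8115.75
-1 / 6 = -0.17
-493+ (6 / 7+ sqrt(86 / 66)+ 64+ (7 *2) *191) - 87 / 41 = sqrt(1419) / 33+ 643952 / 287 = 2244.88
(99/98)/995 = 99/97510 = 0.00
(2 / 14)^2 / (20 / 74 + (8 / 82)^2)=62197 / 852698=0.07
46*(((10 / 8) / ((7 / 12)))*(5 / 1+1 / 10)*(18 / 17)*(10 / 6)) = 6210 / 7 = 887.14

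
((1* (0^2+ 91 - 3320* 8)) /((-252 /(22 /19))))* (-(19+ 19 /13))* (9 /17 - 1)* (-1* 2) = -30448 /13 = -2342.15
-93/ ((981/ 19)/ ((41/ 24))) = -24149/ 7848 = -3.08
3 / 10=0.30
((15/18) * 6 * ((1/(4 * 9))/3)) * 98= 245/54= 4.54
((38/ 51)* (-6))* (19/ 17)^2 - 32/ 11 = -459012/ 54043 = -8.49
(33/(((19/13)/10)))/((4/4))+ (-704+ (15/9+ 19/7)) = -189058/399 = -473.83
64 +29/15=989/15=65.93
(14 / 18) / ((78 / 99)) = 77 / 78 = 0.99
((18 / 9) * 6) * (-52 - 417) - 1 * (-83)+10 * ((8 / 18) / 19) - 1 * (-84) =-933791 / 171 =-5460.77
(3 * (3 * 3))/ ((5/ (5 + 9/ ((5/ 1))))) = 36.72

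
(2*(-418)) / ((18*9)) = -418 / 81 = -5.16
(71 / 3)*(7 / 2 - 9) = -781 / 6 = -130.17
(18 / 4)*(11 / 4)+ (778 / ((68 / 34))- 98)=2427 / 8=303.38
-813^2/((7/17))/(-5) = 11236473/35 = 321042.09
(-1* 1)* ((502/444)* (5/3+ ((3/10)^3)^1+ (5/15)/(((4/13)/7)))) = -2328527/222000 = -10.49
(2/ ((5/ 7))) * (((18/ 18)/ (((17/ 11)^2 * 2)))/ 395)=847/ 570775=0.00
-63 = -63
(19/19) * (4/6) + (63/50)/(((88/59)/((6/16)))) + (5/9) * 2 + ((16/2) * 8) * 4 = 81764359/316800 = 258.09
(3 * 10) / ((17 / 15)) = 450 / 17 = 26.47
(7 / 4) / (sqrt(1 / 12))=7* sqrt(3) / 2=6.06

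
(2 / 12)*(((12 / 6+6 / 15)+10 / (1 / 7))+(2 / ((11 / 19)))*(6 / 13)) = 26453 / 2145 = 12.33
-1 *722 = -722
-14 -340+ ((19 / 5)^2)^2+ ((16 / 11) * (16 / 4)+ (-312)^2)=668279781 / 6875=97204.33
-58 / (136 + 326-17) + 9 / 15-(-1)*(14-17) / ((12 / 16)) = -1571 / 445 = -3.53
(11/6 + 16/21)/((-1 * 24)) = -0.11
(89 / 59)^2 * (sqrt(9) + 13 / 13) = 31684 / 3481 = 9.10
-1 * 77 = -77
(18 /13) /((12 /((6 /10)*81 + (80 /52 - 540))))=-95523 /1690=-56.52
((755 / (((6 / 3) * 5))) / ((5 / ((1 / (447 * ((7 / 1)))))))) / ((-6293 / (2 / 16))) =-151 / 1575263760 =-0.00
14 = 14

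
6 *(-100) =-600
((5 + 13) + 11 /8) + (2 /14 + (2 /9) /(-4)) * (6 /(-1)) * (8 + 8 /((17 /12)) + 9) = 3065 /408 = 7.51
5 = 5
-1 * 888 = -888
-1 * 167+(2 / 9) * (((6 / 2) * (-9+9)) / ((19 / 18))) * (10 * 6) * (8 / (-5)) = -167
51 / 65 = 0.78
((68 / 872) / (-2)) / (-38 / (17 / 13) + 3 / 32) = 2312 / 1717513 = 0.00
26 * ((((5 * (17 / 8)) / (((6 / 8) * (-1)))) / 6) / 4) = -1105 / 72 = -15.35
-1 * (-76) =76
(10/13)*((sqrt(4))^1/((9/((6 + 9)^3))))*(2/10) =1500/13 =115.38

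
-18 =-18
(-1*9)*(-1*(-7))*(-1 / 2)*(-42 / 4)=-330.75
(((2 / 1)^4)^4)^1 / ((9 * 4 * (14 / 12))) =32768 / 21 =1560.38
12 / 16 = 3 / 4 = 0.75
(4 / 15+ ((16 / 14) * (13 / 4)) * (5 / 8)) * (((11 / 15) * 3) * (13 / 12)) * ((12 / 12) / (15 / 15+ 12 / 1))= 11957 / 25200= 0.47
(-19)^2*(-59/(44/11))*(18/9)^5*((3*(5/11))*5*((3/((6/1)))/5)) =-1277940/11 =-116176.36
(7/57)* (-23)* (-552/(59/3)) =88872/1121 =79.28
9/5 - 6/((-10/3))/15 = 48/25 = 1.92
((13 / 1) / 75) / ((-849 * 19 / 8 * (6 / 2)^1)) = -104 / 3629475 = -0.00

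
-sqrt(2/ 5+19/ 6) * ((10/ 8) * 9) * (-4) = 3 * sqrt(3210)/ 2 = 84.99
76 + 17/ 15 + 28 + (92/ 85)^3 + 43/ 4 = 863346481/ 7369500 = 117.15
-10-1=-11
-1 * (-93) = 93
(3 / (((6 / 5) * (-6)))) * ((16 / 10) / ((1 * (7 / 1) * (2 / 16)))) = -16 / 21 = -0.76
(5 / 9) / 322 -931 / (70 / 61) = -5877856 / 7245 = -811.30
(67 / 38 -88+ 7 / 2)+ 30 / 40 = -6231 / 76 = -81.99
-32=-32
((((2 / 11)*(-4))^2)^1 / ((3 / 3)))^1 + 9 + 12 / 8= 11.03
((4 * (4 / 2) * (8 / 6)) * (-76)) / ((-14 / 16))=19456 / 21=926.48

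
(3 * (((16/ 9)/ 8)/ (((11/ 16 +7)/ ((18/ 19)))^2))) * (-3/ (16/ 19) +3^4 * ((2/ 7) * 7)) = 973440/ 606841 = 1.60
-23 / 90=-0.26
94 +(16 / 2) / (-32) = 375 / 4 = 93.75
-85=-85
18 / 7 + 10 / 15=68 / 21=3.24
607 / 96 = 6.32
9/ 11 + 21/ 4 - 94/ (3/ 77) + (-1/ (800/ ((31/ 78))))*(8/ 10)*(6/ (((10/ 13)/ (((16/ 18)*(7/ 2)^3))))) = -2382649463/ 990000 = -2406.72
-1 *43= -43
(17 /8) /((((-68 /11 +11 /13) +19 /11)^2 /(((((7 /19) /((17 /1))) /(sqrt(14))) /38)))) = 20449 * sqrt(14) /3075789312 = 0.00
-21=-21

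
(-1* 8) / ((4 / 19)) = -38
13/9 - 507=-4550/9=-505.56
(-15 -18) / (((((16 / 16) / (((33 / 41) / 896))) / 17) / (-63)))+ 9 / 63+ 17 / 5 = 6482347 / 183680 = 35.29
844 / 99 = 8.53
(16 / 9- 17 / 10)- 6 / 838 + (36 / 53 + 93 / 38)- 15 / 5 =3744833 / 18986985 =0.20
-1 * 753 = -753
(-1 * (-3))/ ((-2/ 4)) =-6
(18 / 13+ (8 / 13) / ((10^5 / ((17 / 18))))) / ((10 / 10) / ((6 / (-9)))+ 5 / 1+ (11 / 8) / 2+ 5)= 8100034 / 53746875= 0.15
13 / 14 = 0.93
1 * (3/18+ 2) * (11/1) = 143/6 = 23.83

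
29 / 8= 3.62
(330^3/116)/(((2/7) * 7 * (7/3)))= 13476375/203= 66386.08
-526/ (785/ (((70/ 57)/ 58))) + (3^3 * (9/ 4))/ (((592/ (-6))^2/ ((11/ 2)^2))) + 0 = 63514629875/ 363811070976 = 0.17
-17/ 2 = -8.50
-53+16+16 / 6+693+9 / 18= 3955 / 6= 659.17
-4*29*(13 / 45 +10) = -53708 / 45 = -1193.51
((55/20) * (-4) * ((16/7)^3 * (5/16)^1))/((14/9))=-63360/2401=-26.39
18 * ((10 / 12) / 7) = 15 / 7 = 2.14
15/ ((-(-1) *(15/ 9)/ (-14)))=-126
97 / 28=3.46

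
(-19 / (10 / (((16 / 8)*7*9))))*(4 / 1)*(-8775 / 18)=466830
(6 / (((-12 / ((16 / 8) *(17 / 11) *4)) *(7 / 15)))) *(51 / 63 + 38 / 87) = -23460 / 1421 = -16.51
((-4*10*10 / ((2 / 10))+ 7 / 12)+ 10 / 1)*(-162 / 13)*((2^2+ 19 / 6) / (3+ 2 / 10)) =46194255 / 832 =55521.94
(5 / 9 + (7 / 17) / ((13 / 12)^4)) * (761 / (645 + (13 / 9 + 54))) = 0.93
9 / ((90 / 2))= 0.20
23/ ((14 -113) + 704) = 23/ 605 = 0.04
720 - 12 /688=123837 /172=719.98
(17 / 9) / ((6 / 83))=1411 / 54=26.13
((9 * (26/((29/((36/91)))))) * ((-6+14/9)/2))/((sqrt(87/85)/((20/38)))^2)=-4080000/2125207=-1.92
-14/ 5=-2.80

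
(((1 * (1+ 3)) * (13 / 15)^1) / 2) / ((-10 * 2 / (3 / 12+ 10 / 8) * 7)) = -13 / 700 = -0.02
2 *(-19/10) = -19/5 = -3.80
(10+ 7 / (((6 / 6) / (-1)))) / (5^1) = 3 / 5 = 0.60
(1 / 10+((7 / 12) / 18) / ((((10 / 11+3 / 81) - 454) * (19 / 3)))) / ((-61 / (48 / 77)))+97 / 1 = 5823949769173 / 60041351755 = 97.00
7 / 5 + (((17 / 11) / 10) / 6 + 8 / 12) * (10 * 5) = 11887 / 330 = 36.02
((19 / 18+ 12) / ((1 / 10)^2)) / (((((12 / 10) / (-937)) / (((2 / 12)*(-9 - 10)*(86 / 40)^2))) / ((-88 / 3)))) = -425461879975 / 972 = -437717983.51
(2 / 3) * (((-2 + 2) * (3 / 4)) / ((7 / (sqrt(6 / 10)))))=0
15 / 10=1.50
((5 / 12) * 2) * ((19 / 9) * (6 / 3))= 95 / 27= 3.52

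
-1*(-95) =95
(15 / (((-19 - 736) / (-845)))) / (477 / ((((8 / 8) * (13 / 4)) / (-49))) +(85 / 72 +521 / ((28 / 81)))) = -16609320 / 5622817049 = -0.00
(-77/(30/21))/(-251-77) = 539/3280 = 0.16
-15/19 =-0.79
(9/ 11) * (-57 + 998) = 769.91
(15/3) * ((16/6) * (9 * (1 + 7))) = 960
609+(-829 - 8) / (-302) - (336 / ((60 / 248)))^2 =-14557560197 / 7550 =-1928153.67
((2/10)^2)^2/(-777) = -1/485625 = -0.00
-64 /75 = -0.85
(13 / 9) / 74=0.02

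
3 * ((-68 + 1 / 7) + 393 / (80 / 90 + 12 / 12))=50052 / 119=420.61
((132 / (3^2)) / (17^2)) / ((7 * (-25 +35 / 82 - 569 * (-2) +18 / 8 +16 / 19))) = 137104 / 21114494037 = 0.00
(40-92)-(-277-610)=835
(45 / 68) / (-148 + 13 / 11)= -99 / 21964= -0.00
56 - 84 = -28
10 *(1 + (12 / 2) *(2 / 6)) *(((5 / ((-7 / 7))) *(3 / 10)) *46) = -2070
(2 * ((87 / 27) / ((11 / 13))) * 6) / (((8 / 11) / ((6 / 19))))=377 / 19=19.84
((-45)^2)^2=4100625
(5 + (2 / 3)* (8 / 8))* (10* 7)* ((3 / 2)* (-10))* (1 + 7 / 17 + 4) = -32200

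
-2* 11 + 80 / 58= -598 / 29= -20.62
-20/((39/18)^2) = -720/169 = -4.26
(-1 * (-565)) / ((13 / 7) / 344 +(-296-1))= -1360520 / 715163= -1.90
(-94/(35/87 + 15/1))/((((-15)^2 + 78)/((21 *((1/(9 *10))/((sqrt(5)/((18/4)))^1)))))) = -28623 *sqrt(5)/6767000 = -0.01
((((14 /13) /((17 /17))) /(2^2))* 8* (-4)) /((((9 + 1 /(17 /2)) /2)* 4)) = -952 /2015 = -0.47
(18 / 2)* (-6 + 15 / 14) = -621 / 14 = -44.36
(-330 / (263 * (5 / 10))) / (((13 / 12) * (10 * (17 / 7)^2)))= -0.04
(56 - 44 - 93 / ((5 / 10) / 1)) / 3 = -58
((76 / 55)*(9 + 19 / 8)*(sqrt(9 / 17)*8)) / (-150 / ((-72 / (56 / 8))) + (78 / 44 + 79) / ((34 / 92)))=248976*sqrt(17) / 2615885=0.39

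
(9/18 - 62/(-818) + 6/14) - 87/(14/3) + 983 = 2763830/2863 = 965.36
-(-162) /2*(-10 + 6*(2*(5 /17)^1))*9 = -80190 /17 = -4717.06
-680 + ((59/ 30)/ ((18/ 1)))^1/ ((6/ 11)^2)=-679.63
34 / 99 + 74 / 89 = 1.17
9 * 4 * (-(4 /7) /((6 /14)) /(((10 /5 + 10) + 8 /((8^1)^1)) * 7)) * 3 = -144 /91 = -1.58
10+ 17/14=157/14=11.21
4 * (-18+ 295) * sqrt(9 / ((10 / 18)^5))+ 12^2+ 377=521+ 807732 * sqrt(5) / 125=14970.15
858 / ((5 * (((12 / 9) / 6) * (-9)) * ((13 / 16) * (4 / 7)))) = -924 / 5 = -184.80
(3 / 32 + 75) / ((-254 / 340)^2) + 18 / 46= 400479813 / 2967736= 134.94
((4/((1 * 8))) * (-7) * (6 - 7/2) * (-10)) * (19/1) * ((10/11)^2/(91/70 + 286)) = 1662500/347633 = 4.78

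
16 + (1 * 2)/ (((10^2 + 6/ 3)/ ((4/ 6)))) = 2450/ 153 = 16.01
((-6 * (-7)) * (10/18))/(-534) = -35/801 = -0.04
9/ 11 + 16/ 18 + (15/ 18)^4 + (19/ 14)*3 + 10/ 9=735653/ 99792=7.37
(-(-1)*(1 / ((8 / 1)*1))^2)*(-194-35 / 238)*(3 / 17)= -0.54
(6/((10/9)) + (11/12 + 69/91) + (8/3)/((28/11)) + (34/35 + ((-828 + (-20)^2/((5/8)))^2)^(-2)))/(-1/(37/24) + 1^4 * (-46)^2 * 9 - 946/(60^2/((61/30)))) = 0.00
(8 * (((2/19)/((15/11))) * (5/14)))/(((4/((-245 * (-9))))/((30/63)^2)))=11000/399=27.57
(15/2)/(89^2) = 0.00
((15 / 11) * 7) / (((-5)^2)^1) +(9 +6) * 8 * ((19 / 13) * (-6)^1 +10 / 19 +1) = -11802213 / 13585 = -868.77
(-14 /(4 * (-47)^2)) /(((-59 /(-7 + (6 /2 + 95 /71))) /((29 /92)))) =-38367 /1702644184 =-0.00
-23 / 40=-0.58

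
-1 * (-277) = 277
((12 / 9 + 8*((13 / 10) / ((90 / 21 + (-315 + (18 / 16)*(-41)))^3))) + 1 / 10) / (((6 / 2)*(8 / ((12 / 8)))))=114374496872183 / 1276738773613920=0.09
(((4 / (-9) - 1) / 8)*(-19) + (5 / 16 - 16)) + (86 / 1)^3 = 91590299 / 144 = 636043.74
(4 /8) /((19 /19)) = 1 /2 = 0.50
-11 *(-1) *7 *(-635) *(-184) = 8996680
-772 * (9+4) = -10036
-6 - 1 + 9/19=-124/19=-6.53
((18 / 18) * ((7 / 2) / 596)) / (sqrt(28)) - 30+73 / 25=-677 / 25+sqrt(7) / 2384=-27.08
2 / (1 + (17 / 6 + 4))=12 / 47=0.26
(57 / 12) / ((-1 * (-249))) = 19 / 996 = 0.02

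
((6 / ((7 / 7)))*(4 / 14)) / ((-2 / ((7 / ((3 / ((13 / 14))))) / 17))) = -13 / 119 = -0.11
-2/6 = -1/3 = -0.33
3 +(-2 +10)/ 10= 19/ 5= 3.80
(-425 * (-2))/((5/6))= 1020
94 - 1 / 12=1127 / 12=93.92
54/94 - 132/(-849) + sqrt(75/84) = 9709/13301 + 5*sqrt(7)/14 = 1.67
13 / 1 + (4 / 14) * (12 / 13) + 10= 2117 / 91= 23.26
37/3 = 12.33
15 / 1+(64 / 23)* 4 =601 / 23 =26.13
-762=-762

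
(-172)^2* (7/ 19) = 207088/ 19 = 10899.37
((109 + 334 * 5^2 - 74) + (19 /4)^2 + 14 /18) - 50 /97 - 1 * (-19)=117705889 /13968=8426.82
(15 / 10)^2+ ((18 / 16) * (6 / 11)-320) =-6977 / 22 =-317.14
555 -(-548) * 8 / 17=13819 / 17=812.88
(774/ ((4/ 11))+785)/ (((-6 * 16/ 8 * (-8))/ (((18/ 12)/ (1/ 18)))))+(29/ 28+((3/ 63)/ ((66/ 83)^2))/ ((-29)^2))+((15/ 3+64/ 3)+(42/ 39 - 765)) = 1326028976995/ 16001713728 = 82.87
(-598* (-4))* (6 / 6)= 2392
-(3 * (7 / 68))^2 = -441 / 4624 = -0.10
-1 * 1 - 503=-504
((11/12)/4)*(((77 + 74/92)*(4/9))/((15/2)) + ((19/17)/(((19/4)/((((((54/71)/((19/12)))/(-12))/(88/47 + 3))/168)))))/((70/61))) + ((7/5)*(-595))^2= 17741677491681983201/25568427336480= 693890.06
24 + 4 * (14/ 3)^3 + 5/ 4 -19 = 44579/ 108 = 412.77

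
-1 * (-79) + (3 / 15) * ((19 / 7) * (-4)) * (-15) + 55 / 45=7106 / 63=112.79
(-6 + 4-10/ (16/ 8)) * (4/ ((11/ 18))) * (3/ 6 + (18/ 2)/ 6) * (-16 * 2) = 32256/ 11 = 2932.36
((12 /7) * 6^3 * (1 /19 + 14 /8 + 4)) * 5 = 204120 /19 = 10743.16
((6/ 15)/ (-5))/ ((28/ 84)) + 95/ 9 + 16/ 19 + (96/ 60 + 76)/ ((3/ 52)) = 5797859/ 4275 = 1356.22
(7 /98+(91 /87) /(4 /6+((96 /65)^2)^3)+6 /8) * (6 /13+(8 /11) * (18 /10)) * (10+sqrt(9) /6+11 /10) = 588397069941084909 /31270128268604225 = 18.82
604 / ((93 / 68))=41072 / 93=441.63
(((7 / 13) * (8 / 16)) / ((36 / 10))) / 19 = 35 / 8892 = 0.00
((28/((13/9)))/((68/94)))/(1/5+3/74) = 2191140/19669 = 111.40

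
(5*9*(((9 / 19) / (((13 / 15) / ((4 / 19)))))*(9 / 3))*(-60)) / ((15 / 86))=-25077600 / 4693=-5343.62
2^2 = 4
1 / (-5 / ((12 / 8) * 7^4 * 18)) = -12965.40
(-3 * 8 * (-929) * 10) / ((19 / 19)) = 222960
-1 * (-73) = 73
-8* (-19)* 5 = 760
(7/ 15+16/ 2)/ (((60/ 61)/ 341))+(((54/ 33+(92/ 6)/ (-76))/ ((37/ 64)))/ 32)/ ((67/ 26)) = 1368721849897/ 466299900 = 2935.28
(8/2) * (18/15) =24/5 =4.80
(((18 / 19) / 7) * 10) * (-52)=-9360 / 133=-70.38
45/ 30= 3/ 2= 1.50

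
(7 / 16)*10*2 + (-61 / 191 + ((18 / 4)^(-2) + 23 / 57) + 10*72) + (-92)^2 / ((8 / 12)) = 15784924343 / 1175796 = 13424.88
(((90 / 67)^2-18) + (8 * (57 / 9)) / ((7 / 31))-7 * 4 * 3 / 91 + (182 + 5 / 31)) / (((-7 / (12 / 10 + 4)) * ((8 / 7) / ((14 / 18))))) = -14794360169 / 75145860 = -196.88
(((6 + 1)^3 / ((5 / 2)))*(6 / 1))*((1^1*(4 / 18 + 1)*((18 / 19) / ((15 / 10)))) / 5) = 60368 / 475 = 127.09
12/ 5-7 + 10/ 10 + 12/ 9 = -2.27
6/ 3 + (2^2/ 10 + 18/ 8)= 93/ 20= 4.65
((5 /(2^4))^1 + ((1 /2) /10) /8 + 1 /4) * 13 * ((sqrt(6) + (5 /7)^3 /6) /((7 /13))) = 54925 /65856 + 2197 * sqrt(6) /160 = 34.47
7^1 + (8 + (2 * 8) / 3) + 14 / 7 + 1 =70 / 3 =23.33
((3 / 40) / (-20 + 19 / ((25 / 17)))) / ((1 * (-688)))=5 / 324736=0.00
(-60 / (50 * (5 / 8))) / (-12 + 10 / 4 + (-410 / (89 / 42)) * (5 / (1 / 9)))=8544 / 38787275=0.00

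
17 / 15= 1.13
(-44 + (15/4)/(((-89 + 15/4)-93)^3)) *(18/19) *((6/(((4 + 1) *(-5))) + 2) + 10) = -490.21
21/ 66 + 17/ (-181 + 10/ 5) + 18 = 18.22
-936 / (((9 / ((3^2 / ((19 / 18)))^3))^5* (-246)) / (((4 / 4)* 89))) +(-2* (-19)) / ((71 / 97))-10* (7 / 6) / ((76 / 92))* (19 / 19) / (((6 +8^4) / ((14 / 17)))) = 346516102663101671123710891505142432491 / 660364952894797032068476827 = 524734241488.90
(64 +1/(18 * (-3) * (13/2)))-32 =11231/351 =32.00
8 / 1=8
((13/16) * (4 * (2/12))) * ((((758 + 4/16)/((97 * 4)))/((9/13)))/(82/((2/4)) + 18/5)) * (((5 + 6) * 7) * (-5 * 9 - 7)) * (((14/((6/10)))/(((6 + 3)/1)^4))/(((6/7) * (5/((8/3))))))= -13967438485/172794852504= -0.08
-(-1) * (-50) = -50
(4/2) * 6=12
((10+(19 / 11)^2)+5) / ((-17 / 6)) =-768 / 121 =-6.35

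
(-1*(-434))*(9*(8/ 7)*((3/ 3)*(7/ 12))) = 2604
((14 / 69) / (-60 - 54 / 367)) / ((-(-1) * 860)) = -2569 / 654935580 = -0.00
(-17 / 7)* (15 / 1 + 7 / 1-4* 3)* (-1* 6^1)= 1020 / 7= 145.71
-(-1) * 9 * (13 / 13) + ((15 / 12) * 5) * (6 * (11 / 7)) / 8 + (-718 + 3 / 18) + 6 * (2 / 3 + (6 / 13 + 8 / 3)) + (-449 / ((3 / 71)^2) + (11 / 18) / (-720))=-297397545671 / 1179360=-252168.59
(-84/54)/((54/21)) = -49/81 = -0.60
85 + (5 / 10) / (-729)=123929 / 1458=85.00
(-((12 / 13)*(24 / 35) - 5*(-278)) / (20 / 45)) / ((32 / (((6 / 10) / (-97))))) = 8541963 / 14123200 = 0.60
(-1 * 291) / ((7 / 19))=-5529 / 7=-789.86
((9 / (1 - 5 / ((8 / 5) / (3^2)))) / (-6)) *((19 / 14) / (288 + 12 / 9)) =171 / 659246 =0.00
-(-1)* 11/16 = 11/16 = 0.69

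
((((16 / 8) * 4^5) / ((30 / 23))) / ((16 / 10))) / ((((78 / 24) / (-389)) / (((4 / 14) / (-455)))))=73.76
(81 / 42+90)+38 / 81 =104779 / 1134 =92.40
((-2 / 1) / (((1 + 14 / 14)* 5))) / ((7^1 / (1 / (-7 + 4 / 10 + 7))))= -1 / 14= -0.07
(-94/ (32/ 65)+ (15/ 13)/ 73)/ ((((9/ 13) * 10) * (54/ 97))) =-56239727/ 1135296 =-49.54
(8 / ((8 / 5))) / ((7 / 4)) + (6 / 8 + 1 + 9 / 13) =1929 / 364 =5.30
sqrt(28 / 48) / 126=0.01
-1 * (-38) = 38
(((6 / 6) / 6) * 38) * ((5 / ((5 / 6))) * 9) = 342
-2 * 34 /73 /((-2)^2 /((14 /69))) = -238 /5037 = -0.05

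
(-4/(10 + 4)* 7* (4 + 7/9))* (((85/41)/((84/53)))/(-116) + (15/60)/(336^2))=0.11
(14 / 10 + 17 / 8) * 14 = 987 / 20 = 49.35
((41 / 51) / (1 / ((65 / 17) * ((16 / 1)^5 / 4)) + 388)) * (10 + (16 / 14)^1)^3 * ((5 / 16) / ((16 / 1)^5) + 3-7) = -3536304344903655 / 308402602121656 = -11.47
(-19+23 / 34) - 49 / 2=-728 / 17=-42.82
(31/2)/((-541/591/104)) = -952692/541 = -1760.98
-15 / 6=-5 / 2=-2.50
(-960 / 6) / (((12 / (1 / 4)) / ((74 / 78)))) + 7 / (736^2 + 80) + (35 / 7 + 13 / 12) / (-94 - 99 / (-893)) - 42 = -80121785872673 / 1771540881552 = -45.23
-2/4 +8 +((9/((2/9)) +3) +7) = 58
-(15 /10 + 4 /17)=-59 /34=-1.74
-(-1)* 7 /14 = 1 /2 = 0.50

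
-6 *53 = -318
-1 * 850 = -850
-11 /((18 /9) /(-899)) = 9889 /2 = 4944.50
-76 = -76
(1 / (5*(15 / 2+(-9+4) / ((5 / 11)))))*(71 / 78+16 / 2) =-139 / 273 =-0.51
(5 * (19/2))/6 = 95/12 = 7.92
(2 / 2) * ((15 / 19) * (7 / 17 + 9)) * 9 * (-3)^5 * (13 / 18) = -11736.22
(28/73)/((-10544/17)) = -119/192428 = -0.00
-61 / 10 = -6.10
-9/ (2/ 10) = -45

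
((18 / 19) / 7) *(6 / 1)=108 / 133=0.81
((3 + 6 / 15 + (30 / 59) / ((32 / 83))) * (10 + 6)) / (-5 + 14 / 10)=-22273 / 1062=-20.97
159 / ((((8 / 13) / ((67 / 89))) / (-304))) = -5262582 / 89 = -59130.13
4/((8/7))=3.50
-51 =-51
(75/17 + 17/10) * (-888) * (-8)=3690528/85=43417.98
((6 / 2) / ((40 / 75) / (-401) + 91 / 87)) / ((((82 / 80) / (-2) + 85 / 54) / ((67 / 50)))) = 56098296 / 15475457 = 3.62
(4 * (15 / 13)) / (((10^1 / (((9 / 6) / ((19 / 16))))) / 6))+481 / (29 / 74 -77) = -3893702 / 1400243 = -2.78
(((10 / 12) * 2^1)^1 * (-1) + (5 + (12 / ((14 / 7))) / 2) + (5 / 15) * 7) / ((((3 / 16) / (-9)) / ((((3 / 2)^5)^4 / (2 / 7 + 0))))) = -317297380491 / 65536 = -4841573.80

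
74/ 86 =37/ 43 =0.86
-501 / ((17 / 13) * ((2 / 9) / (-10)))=293085 / 17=17240.29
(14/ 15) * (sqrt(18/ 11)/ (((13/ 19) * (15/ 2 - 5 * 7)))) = -532 * sqrt(22)/ 39325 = -0.06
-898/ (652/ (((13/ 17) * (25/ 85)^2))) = -145925/ 1601638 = -0.09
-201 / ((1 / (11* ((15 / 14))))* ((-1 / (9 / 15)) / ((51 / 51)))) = 19899 / 14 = 1421.36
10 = 10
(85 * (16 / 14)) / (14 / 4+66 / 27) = 12240 / 749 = 16.34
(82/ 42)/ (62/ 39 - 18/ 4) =-1066/ 1589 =-0.67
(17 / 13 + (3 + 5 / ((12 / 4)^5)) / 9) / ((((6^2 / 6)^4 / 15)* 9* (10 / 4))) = 0.00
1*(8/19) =0.42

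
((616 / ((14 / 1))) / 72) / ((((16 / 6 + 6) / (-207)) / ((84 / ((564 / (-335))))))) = 1779855 / 2444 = 728.25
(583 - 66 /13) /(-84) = -7513 /1092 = -6.88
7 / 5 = 1.40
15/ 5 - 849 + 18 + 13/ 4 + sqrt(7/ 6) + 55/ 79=-260401/ 316 + sqrt(42)/ 6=-822.97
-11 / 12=-0.92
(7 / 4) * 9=63 / 4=15.75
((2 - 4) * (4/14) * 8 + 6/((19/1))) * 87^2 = -4284054/133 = -32210.93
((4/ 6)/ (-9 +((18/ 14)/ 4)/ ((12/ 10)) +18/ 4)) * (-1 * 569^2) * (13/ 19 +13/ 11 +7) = 67192062896/ 148599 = 452170.36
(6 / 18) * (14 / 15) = 14 / 45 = 0.31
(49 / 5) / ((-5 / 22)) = -1078 / 25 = -43.12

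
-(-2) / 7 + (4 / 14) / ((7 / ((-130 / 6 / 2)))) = -23 / 147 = -0.16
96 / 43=2.23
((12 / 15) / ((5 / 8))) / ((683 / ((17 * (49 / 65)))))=26656 / 1109875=0.02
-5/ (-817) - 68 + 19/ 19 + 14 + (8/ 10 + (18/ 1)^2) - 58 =873398/ 4085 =213.81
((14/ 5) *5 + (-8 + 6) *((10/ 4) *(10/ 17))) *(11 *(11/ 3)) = 22748/ 51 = 446.04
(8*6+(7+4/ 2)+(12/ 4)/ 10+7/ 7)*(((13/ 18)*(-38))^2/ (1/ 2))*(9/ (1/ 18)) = 14227298.80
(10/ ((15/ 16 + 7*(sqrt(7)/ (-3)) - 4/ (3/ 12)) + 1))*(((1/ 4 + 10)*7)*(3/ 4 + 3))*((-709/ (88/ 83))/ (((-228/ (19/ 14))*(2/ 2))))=-122144304375/ 129471584 + 1266681675*sqrt(7)/ 8091974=-529.25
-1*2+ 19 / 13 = -0.54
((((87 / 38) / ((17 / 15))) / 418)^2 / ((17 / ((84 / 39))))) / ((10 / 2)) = 2384235 / 4028560423316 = 0.00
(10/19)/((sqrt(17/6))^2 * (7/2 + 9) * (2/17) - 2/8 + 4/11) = 0.12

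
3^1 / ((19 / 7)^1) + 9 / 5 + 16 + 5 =2271 / 95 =23.91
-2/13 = -0.15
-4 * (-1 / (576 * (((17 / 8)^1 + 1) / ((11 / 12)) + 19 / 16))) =11 / 7281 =0.00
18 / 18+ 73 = 74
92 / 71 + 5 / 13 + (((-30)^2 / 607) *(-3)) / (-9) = 1218357 / 560261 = 2.17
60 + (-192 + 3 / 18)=-791 / 6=-131.83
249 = 249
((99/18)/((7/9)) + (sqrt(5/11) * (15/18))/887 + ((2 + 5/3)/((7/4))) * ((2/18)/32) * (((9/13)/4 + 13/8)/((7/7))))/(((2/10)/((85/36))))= 2125 * sqrt(55)/2107512 + 473460625/5660928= 83.64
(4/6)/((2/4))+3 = 13/3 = 4.33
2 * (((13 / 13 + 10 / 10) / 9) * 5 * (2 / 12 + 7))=430 / 27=15.93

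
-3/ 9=-1/ 3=-0.33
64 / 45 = 1.42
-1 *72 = -72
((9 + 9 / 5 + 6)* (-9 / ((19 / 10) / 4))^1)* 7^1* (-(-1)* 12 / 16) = -31752 / 19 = -1671.16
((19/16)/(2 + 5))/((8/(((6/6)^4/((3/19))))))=361/2688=0.13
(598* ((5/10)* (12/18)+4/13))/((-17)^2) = 1150/867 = 1.33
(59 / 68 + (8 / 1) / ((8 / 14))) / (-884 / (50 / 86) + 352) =-25275 / 1986416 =-0.01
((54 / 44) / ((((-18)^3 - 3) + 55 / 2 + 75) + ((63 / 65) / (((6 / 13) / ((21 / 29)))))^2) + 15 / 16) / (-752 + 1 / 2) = -26498927095 / 21246393807672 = -0.00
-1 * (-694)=694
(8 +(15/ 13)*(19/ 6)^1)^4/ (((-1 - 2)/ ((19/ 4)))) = -53382985713/ 1827904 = -29204.48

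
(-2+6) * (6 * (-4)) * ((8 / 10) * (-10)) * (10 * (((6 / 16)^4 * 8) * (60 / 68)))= 18225 / 17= 1072.06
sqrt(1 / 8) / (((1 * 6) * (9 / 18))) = sqrt(2) / 12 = 0.12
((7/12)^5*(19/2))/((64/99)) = 0.99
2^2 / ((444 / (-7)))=-0.06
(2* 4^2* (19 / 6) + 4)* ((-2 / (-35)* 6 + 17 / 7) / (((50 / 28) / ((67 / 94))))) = 2053684 / 17625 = 116.52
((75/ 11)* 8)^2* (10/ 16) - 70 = 216530/ 121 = 1789.50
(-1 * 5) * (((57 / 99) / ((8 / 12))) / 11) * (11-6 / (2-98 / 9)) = -8873 / 1936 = -4.58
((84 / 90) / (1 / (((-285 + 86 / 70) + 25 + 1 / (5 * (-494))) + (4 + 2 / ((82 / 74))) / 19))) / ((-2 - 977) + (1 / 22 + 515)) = 0.52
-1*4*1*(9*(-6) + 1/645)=139316/645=215.99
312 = 312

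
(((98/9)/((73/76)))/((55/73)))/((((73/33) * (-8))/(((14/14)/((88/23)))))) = -21413/96360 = -0.22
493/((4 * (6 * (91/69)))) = 11339/728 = 15.58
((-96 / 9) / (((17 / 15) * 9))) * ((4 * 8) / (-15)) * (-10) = -10240 / 459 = -22.31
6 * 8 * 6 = 288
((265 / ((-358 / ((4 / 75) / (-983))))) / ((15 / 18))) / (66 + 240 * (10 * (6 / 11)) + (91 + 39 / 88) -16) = 18656 / 561509579475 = 0.00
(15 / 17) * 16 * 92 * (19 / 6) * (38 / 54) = 1328480 / 459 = 2894.29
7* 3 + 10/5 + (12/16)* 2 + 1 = 51/2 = 25.50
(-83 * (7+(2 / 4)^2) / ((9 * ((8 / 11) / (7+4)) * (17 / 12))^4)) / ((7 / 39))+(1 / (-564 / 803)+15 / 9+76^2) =-40981120332869 / 47482690752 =-863.07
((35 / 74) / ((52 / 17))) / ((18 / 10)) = 2975 / 34632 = 0.09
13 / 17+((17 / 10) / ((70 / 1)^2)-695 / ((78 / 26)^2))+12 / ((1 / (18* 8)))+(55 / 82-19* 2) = 496172122141 / 307377000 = 1614.21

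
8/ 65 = 0.12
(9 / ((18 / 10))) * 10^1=50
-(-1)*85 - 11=74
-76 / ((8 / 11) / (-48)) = 5016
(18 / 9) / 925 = 2 / 925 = 0.00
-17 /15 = -1.13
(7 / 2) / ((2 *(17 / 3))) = 21 / 68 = 0.31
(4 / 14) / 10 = 1 / 35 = 0.03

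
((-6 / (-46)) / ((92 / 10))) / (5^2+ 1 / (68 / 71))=510 / 936859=0.00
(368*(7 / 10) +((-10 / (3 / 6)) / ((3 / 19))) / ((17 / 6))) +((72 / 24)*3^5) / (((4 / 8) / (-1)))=-105834 / 85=-1245.11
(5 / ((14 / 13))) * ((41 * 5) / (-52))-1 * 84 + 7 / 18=-51365 / 504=-101.91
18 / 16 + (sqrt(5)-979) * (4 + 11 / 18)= -324947 / 72 + 83 * sqrt(5) / 18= -4502.84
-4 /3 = -1.33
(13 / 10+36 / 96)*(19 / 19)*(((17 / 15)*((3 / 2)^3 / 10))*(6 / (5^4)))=30753 / 5000000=0.01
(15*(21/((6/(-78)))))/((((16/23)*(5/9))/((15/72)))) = -282555/128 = -2207.46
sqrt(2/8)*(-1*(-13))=13/2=6.50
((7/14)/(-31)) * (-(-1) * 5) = -5/62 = -0.08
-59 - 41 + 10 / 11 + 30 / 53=-57440 / 583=-98.52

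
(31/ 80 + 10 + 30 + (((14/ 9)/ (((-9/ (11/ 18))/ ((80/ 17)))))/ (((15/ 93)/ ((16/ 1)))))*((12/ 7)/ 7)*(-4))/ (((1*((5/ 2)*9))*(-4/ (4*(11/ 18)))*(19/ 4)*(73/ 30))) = -2256866777/ 10829127330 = -0.21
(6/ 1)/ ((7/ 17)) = 102/ 7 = 14.57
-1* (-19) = 19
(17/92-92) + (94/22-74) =-163481/1012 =-161.54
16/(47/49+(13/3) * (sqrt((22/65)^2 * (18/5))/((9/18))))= -4606000/9020547+8451520 * sqrt(10)/9020547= 2.45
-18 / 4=-9 / 2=-4.50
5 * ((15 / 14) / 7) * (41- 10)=2325 / 98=23.72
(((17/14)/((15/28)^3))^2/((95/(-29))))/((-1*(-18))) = -10302863872/9738984375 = -1.06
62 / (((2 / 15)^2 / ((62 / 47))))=216225 / 47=4600.53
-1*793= -793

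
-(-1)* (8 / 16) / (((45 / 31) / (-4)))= -62 / 45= -1.38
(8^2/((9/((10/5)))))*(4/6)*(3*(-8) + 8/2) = -5120/27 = -189.63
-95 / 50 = -19 / 10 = -1.90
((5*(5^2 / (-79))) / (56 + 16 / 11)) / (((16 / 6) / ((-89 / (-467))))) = -367125 / 186531008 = -0.00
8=8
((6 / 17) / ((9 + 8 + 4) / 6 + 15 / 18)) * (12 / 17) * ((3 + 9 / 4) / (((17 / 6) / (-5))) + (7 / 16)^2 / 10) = -10863909 / 20438080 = -0.53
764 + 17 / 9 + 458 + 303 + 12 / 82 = 563476 / 369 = 1527.04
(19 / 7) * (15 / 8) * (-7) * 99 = -28215 / 8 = -3526.88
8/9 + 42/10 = 5.09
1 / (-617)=-1 / 617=-0.00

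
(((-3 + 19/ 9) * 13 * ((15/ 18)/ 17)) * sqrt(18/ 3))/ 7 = -260 * sqrt(6)/ 3213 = -0.20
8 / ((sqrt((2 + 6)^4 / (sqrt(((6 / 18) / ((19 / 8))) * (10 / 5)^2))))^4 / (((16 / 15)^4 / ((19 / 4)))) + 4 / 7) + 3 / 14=1151364773 / 5373033778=0.21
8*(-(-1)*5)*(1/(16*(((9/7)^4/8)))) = 7.32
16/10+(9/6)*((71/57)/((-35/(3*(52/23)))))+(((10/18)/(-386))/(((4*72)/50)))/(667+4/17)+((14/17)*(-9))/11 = 0.56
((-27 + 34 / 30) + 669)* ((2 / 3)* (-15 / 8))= -9647 / 12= -803.92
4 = 4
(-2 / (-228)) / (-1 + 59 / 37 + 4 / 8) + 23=106228 / 4617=23.01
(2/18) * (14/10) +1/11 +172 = 85262/495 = 172.25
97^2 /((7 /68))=639812 /7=91401.71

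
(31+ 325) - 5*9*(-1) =401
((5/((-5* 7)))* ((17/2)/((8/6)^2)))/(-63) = 17/1568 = 0.01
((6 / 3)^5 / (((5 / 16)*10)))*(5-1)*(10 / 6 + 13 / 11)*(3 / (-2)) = -48128 / 275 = -175.01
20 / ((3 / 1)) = 20 / 3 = 6.67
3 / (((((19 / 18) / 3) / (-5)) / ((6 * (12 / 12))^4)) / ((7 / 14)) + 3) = 524880 / 524861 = 1.00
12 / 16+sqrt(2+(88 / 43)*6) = 3 / 4+sqrt(26402) / 43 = 4.53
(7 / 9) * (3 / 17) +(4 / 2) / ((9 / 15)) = 59 / 17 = 3.47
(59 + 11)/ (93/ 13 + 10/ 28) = 12740/ 1367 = 9.32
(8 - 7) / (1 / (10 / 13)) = 0.77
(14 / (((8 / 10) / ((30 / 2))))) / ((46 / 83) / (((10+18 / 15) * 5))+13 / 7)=610050 / 4339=140.60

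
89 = 89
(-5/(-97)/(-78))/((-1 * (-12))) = -0.00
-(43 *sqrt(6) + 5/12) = -43 *sqrt(6)-5/12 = -105.74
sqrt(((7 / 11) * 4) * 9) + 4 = 4 + 6 * sqrt(77) / 11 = 8.79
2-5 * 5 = -23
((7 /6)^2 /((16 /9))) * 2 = 49 /32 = 1.53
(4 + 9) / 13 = 1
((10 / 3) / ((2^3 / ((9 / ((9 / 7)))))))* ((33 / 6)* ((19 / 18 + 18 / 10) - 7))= -28721 / 432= -66.48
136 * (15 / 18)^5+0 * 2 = 53125 / 972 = 54.66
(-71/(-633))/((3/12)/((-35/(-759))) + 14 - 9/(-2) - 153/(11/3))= -109340/17357493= -0.01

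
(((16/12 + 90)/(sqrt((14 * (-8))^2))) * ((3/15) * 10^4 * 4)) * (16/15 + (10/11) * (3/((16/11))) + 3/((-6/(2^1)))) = 798025/63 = 12667.06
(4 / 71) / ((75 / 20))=0.02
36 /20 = 9 /5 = 1.80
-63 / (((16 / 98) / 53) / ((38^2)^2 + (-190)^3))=97632082863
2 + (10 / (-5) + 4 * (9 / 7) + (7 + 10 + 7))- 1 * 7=155 / 7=22.14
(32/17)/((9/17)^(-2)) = 0.53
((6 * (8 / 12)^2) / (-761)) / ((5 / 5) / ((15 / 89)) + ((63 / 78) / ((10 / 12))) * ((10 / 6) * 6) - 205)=65 / 3512776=0.00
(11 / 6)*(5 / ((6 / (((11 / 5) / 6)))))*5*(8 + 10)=605 / 12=50.42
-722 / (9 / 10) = -802.22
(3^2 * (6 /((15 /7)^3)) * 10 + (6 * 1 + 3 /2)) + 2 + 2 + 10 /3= 10457 /150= 69.71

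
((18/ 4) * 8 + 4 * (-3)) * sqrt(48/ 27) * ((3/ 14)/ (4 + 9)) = 48/ 91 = 0.53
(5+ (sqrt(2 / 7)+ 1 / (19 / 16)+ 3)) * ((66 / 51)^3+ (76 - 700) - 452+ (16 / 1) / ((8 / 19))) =-854959728 / 93347 - 5089046 * sqrt(14) / 34391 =-9712.62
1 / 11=0.09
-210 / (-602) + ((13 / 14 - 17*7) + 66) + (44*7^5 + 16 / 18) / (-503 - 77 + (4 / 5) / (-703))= -1831839885679 / 1380712284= -1326.74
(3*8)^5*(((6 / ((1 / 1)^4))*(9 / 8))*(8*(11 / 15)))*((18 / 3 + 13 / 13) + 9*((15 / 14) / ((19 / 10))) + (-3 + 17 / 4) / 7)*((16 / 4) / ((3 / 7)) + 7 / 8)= 749426743296 / 19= 39443512805.05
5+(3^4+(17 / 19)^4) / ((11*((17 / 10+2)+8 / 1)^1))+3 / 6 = 2057744837 / 335446254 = 6.13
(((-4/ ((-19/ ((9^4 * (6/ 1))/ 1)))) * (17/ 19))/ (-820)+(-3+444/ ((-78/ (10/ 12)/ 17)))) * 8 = -2140031744/ 2886195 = -741.47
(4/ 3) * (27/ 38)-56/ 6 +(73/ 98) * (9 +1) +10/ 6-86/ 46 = -73225/ 64239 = -1.14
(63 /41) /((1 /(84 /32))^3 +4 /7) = 2.45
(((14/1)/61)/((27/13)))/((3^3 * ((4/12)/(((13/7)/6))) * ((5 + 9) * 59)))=169/36731394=0.00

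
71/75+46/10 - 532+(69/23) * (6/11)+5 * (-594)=-2883224/825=-3494.82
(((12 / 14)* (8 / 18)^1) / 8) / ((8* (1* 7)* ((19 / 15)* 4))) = 5 / 29792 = 0.00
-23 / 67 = -0.34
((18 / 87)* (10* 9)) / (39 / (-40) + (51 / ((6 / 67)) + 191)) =7200 / 293683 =0.02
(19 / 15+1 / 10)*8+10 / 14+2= 1433 / 105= 13.65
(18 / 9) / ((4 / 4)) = 2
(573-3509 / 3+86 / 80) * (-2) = 71471 / 60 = 1191.18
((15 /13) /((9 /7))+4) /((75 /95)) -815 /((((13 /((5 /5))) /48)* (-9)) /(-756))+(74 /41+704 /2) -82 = -6056149571 /23985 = -252497.38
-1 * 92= -92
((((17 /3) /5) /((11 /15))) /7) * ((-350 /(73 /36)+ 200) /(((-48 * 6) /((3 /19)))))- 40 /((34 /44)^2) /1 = -12406385965 /185189466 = -66.99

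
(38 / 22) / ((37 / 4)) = 76 / 407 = 0.19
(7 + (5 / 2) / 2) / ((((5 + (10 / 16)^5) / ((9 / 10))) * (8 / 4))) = 202752 / 278275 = 0.73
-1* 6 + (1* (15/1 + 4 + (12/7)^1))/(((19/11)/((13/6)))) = 15947/798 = 19.98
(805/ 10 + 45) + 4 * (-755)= -5789/ 2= -2894.50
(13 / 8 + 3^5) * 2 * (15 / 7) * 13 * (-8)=-763230 / 7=-109032.86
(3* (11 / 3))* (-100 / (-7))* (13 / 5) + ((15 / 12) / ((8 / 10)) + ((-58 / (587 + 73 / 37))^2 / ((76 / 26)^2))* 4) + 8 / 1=125446790696623 / 300012556032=418.14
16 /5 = 3.20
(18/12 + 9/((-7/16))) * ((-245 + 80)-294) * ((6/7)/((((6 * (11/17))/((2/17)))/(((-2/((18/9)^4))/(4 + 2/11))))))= -122553/18032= -6.80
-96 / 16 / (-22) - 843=-9270 / 11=-842.73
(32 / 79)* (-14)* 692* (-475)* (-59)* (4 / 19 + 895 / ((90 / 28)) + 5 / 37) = -806587189408000 / 26307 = -30660553822.48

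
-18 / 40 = -9 / 20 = -0.45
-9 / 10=-0.90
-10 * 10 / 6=-50 / 3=-16.67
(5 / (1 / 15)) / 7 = 75 / 7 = 10.71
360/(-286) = -180/143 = -1.26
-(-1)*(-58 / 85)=-0.68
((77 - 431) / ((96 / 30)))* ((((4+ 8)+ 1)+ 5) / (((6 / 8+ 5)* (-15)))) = 531 / 23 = 23.09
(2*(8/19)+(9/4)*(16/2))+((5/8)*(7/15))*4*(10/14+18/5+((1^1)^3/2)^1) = 27883/1140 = 24.46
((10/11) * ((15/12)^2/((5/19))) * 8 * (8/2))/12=475/33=14.39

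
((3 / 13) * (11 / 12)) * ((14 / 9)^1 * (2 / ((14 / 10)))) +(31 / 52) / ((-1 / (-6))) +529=124733 / 234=533.05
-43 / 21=-2.05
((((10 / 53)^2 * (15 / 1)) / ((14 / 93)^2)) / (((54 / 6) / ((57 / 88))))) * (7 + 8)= 308120625 / 12112408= 25.44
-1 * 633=-633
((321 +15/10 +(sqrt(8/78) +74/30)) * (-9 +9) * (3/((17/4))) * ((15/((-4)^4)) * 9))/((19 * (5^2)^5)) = 0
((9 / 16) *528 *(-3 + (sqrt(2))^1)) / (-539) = 81 / 49 -27 *sqrt(2) / 49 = 0.87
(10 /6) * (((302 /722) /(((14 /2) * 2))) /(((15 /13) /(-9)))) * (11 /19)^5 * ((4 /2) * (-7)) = 316143113 /893871739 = 0.35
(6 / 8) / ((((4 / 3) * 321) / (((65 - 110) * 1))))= -0.08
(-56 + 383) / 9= 109 / 3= 36.33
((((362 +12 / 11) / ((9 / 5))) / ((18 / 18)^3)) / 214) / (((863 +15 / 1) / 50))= 249625 / 4650327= 0.05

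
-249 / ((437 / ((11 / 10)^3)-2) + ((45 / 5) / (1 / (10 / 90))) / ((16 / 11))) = -5302704 / 6964049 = -0.76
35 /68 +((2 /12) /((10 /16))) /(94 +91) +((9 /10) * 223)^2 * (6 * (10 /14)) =228028535669 /1320900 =172631.19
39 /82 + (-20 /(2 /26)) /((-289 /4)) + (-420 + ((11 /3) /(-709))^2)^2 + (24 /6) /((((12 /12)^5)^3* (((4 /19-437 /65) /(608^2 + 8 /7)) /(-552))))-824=1142459889706356491512772945879 /9102831605805012702606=125505989.69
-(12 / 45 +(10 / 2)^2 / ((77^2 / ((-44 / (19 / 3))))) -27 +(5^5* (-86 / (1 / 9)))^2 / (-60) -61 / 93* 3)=464329240361425261 / 4762065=97505859403.73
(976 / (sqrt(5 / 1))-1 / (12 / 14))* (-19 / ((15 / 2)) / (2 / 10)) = 133 / 9-37088* sqrt(5) / 15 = -5513.97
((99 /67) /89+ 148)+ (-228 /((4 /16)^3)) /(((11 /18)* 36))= -33797195 /65593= -515.26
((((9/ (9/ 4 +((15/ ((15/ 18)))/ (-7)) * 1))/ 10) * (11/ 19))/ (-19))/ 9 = 154/ 16245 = 0.01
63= 63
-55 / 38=-1.45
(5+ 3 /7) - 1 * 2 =24 /7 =3.43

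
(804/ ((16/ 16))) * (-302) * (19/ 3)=-1537784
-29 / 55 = -0.53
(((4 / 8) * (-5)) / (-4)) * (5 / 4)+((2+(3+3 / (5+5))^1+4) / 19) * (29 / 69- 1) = 6957 / 13984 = 0.50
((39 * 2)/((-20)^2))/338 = 3/5200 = 0.00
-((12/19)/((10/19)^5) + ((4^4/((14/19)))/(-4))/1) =12463259/175000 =71.22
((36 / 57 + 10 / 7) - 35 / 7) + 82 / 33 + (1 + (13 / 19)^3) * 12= 24382315 / 1584429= 15.39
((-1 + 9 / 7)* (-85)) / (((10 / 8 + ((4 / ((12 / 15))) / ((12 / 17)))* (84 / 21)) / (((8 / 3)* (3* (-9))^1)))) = 29376 / 497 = 59.11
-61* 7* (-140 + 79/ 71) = 4210647/ 71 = 59304.89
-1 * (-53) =53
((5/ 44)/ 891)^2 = 25/ 1536953616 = 0.00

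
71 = 71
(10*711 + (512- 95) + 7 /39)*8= 2348480 /39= 60217.44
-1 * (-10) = 10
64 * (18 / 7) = 1152 / 7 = 164.57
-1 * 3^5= -243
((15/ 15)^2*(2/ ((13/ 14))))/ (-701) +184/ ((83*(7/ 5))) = 8367692/ 5294653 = 1.58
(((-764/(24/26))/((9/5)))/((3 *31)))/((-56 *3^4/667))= 8280805/11389896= 0.73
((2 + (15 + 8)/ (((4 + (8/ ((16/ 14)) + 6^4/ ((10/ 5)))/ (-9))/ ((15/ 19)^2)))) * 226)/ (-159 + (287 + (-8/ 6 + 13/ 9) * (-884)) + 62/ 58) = 23614632198/ 1799068409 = 13.13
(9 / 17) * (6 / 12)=9 / 34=0.26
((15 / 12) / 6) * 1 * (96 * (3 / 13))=4.62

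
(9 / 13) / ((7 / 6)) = 54 / 91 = 0.59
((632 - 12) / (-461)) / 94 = -310 / 21667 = -0.01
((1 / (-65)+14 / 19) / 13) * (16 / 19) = 14256 / 305045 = 0.05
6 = 6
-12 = -12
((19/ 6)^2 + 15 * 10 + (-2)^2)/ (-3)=-5905/ 108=-54.68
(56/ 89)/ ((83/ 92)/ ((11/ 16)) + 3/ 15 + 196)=0.00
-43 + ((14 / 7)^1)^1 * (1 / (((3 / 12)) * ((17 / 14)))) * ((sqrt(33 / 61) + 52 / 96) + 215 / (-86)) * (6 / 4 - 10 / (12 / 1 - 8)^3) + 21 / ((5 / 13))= -23407 / 4080 + 301 * sqrt(2013) / 2074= 0.77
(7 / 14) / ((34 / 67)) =67 / 68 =0.99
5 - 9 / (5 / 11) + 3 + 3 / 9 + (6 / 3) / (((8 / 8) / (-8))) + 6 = -322 / 15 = -21.47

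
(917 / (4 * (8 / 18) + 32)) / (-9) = -917 / 304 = -3.02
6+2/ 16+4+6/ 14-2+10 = 18.55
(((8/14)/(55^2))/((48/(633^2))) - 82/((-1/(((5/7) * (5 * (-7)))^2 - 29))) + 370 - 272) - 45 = 4144081063/84700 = 48926.58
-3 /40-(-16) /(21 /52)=33217 /840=39.54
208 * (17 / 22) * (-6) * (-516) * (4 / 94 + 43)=21418475.33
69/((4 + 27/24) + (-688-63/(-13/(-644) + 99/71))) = -11900936/125462091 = -0.09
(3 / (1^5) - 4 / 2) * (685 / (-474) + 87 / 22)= 6542 / 2607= 2.51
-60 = -60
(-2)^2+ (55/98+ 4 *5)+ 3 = 2701/98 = 27.56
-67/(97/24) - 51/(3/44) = -74164/97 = -764.58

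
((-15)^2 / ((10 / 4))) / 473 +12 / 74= 6168 / 17501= 0.35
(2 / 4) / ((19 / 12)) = 6 / 19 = 0.32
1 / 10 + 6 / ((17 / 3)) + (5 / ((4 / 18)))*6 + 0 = 136.16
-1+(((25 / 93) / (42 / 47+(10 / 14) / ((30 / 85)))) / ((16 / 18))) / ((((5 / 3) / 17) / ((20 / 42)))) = -177283 / 357058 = -0.50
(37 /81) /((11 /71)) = 2627 /891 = 2.95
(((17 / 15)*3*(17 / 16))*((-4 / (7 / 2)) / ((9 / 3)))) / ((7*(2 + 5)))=-289 / 10290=-0.03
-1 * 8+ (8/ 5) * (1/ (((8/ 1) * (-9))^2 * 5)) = -129599/ 16200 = -8.00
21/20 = 1.05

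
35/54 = 0.65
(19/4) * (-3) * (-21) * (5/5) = 1197/4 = 299.25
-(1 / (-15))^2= -1 / 225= -0.00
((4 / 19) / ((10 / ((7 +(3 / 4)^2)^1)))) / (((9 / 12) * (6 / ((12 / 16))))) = 121 / 4560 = 0.03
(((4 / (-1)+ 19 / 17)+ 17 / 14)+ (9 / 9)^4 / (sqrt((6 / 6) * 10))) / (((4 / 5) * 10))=-397 / 1904+ sqrt(10) / 80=-0.17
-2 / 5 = -0.40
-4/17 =-0.24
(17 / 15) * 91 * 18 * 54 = 501228 / 5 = 100245.60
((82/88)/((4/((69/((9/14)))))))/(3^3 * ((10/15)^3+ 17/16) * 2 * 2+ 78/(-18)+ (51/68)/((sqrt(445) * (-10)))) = 0.18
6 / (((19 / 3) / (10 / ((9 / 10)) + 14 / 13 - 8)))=980 / 247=3.97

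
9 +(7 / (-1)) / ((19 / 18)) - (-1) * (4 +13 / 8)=1215 / 152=7.99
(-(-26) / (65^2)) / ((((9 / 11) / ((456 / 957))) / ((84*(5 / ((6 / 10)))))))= 8512 / 3393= 2.51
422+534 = 956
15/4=3.75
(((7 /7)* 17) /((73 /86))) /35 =1462 /2555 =0.57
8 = 8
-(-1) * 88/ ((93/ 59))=55.83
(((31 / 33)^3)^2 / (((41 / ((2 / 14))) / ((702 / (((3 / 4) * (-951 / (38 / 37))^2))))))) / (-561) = -133281752797856 / 28605554442608341116303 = -0.00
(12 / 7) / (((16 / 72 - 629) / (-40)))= 4320 / 39613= 0.11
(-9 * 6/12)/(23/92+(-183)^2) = -18/133957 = -0.00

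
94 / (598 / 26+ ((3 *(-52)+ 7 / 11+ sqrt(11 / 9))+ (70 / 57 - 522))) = -24136054008 / 167702873765 - 12318042 *sqrt(11) / 167702873765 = -0.14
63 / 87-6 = -153 / 29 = -5.28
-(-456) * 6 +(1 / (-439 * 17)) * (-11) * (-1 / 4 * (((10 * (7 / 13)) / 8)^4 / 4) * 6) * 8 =149294141288463 / 54566590208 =2736.00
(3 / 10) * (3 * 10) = 9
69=69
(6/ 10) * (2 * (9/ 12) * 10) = 9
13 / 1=13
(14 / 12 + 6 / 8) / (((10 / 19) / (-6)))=-437 / 20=-21.85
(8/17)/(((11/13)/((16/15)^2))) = 26624/42075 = 0.63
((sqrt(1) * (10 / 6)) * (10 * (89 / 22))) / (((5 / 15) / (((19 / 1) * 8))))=338200 / 11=30745.45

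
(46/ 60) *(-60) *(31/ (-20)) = 713/ 10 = 71.30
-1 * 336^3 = -37933056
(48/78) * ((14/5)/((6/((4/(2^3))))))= 28/195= 0.14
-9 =-9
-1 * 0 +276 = 276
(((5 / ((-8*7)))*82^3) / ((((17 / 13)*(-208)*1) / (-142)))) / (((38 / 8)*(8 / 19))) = -24466955 / 1904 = -12850.29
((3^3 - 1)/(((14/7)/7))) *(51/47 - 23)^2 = 96541900/2209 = 43703.89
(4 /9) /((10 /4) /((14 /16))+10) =14 /405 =0.03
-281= -281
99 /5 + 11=154 /5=30.80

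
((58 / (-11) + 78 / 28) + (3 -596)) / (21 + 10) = -19.21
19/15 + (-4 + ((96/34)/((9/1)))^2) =-34267/13005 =-2.63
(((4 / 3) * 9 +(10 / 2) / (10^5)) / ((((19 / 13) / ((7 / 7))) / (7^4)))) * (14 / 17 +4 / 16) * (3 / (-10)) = -1640562115647 / 258400000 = -6348.92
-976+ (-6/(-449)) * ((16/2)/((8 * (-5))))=-2191126/2245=-976.00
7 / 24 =0.29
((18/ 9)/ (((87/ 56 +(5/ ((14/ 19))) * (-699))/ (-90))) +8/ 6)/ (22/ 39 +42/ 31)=0.71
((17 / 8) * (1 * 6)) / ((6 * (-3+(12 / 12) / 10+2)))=-85 / 36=-2.36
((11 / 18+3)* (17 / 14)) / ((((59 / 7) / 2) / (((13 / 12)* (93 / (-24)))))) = -445315 / 101952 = -4.37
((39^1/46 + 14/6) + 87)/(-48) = -12445/6624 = -1.88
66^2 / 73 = 4356 / 73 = 59.67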